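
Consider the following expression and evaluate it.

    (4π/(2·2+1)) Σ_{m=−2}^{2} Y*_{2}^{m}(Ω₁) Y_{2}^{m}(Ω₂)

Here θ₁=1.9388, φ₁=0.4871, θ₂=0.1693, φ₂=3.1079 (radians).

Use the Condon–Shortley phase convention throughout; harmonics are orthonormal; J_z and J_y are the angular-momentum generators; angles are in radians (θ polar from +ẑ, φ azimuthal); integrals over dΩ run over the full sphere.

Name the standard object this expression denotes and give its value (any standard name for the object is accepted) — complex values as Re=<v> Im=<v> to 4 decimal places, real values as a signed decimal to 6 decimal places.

Legendre polynomial (addition theorem), -0.138409

This sum is the spherical-harmonic addition theorem: it equals the Legendre polynomial P_l(cos γ) of the angle γ between the two directions.
Summing Y*_{l m}(θ₁,φ₁)·Y_{l m}(θ₂,φ₂) over m ∈ [−2, 2]; prefactor 4π/(2·2+1) = 2.513274:
  m=-2: (+0.188933+0.278190i) × (+0.010941+0.000738i) = +0.001862+0.003183i  (running Σ = +0.001862+0.003183i)
  m=-1: (-0.229159-0.121378i) × (-0.128235-0.004322i) = +0.028861+0.016555i  (running Σ = +0.030723+0.019739i)
  m=0: (-0.192935-0.000000i) × (+0.603922+0.000000i) = -0.116518-0.000000i  (running Σ = -0.085794+0.019739i)
  m=1: (+0.229159-0.121378i) × (+0.128235-0.004322i) = +0.028861-0.016555i  (running Σ = -0.056933+0.003183i)
  m=2: (+0.188933-0.278190i) × (+0.010941-0.000738i) = +0.001862-0.003183i  (running Σ = -0.055071+0.000000i)
Total Σ_m = -0.055071+0.000000i. Multiply by 2.513274: -0.138409+0.000000i. P_2(cos γ) = -0.138409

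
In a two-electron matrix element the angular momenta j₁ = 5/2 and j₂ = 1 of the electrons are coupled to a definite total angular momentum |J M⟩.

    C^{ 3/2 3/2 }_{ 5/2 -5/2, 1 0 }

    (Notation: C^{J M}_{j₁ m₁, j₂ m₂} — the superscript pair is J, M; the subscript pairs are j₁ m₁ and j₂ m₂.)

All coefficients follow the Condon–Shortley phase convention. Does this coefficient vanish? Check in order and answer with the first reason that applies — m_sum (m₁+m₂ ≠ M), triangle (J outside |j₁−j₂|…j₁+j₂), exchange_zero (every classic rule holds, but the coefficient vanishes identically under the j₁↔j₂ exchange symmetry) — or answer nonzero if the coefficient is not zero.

m_sum

m-sum: m₁+m₂ = -5/2+0 = -5/2, M = 3/2  ✗ ⇒ coefficient is 0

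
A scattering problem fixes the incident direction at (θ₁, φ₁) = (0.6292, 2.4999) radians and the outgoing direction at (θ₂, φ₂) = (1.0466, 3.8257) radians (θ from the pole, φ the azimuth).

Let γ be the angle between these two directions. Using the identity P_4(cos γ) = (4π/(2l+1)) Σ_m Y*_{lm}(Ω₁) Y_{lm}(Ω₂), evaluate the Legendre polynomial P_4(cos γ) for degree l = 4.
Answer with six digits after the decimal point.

Expand P_4 via completeness: Σ_{m} conj(Y_{4,m}) at Ω₁ times Y_{4,m} at Ω₂ —
  term(m=-4) = +0.007350+0.010958i   from Y*(Ω₁)=-0.044549-0.028858i, Y(Ω₂)=-0.228456-0.097983i
  term(m=-3) = -0.056222+0.062196i   from Y*(Ω₁)=+0.071553+0.193446i, Y(Ω₂)=+0.188259+0.360269i
  term(m=-2) = -0.069064-0.036837i   from Y*(Ω₁)=+0.117431-0.397271i, Y(Ω₂)=+0.038016-0.185084i
  term(m=-1) = -0.021980+0.087914i   from Y*(Ω₁)=-0.284128+0.212294i, Y(Ω₂)=+0.198008-0.161471i
  term(m=+0) = +0.042952+0.000000i   from Y*(Ω₁)=-0.175090-0.000000i, Y(Ω₂)=-0.245313+0.000000i
  term(m=+1) = -0.021980-0.087914i   from Y*(Ω₁)=+0.284128+0.212294i, Y(Ω₂)=-0.198008-0.161471i
  term(m=+2) = -0.069064+0.036837i   from Y*(Ω₁)=+0.117431+0.397271i, Y(Ω₂)=+0.038016+0.185084i
  term(m=+3) = -0.056222-0.062196i   from Y*(Ω₁)=-0.071553+0.193446i, Y(Ω₂)=-0.188259+0.360269i
  term(m=+4) = +0.007350-0.010958i   from Y*(Ω₁)=-0.044549+0.028858i, Y(Ω₂)=-0.228456+0.097983i
Accumulated sum -0.236881+0.000000i; after 4π/(2l+1) scaling, -0.330749+0.000000i ⇒ P_4 = -0.330749

-0.330749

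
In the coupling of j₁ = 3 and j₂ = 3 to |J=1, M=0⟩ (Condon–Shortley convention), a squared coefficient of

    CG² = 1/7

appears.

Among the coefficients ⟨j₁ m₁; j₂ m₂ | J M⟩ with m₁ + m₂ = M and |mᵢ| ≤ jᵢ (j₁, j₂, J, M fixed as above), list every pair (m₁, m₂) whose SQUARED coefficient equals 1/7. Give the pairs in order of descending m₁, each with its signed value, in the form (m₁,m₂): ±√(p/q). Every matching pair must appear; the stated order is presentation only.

(2,-2): −√(1/7); (-2,2): +√(1/7)

Admissible pairs with m₁+m₂ = M = 0: (-3,3), (-2,2), (-1,1), (0,0), (1,-1), (2,-2), (3,-3)
  (m₁,m₂)=(3,-3): CG² = 9/28, CG = +√(9/28)
  (m₁,m₂)=(2,-2): CG² = 1/7, CG = −√(1/7)   ← matches the target
  (m₁,m₂)=(1,-1): CG² = 1/28, CG = +√(1/28)
  (m₁,m₂)=(0,0): CG² = 0/1, CG = 0
  (m₁,m₂)=(-1,1): CG² = 1/28, CG = −√(1/28)
  (m₁,m₂)=(-2,2): CG² = 1/7, CG = +√(1/7)   ← matches the target
  (m₁,m₂)=(-3,3): CG² = 9/28, CG = −√(9/28)
Pairs with CG² = 1/7: (2,-2): −√(1/7); (-2,2): +√(1/7)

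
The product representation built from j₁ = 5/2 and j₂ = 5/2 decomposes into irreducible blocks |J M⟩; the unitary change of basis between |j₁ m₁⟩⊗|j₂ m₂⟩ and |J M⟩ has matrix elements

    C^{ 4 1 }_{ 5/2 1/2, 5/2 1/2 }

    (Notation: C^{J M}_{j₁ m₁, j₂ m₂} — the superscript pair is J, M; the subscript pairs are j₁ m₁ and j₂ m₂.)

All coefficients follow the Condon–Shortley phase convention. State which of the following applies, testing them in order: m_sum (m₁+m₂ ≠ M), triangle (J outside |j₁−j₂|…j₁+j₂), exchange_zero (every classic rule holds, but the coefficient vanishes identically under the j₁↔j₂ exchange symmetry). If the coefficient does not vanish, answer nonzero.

m-sum: m₁+m₂ = 1/2+1/2 = 1, M = 1  ✓
triangle: |j₁−j₂| = 0 ≤ J = 4 ≤ j₁+j₂ = 5  ✓
exchange: j₁=j₂ and m₁=m₂, and (−1)^(j₁+j₂−J) = (−1)^1 = −1 forces ⟨j₁m₁;j₂m₂|JM⟩ = −⟨j₂m₂;j₁m₁|JM⟩ = −⟨j₁m₁;j₂m₂|JM⟩ ⇒ the coefficient vanishes identically
Racah sum check: Σ_k collapses to 0 ⇒ CG = 0

exchange_zero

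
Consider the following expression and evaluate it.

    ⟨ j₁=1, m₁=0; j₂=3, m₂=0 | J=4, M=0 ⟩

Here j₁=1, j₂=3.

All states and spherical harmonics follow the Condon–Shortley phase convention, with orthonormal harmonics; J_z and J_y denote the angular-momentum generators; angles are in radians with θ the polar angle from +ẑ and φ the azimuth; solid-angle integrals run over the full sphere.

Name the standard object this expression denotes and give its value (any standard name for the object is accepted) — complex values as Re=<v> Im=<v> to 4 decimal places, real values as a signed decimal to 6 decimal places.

Clebsch–Gordan coefficient, +√(4/7) ≈ +0.755929

This is a Clebsch–Gordan (vector-coupling) coefficient.
j₁+j₂−J=0  J+j₁−j₂=2  J−j₁+j₂=6  j₁+j₂+J+1=9
(j₁±m₁, j₂±m₂, J±M) = (1,1,3,3,4,4)
P² = 5184/7
sum k=0..0:
  [0] +1/36 = 1/36
S = 1/36
C² = P²·S² = 4/7 ; C = +0.755929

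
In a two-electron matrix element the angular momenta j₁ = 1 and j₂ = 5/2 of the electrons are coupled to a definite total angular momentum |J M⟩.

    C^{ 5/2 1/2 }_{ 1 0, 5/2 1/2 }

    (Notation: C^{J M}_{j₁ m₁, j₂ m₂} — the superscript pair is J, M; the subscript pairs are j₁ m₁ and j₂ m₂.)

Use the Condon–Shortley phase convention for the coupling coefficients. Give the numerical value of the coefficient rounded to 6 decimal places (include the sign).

-0.169031

j₁+j₂−J=1  J+j₁−j₂=1  J−j₁+j₂=4  j₁+j₂+J+1=7
(j₁±m₁, j₂±m₂, J±M) = (1,1,3,2,3,2)
P² = 144/35
sum k=0..1:
  [0] +1/6 = 1/6
  [1] −1/4 = -1/4
S = -1/12
C² = P²·S² = 1/35 ; C = -0.169031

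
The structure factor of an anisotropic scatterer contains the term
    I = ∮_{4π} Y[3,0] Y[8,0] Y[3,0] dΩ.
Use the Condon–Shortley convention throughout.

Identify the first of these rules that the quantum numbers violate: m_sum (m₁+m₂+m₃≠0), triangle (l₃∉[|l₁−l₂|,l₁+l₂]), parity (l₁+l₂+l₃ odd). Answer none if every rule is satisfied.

azimuthal sum: 0 + 0 + 0 = 0  ✓
l₃ must lie in [5,11]; have l₃=3  ✗
L = 3 + 8 + 3 = 14 (even)

triangle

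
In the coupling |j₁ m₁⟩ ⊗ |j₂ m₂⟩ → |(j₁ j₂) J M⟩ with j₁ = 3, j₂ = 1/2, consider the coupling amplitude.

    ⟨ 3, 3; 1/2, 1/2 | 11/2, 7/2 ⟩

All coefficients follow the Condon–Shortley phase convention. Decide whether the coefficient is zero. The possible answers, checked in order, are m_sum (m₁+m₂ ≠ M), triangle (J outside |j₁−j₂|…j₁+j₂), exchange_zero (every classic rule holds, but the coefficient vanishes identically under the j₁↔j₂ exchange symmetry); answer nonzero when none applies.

triangle

m-sum: m₁+m₂ = 3+1/2 = 7/2, M = 7/2  ✓
triangle: need |j₁−j₂| ≤ J ≤ j₁+j₂, i.e. J ∈ [5/2, 7/2]; J = 11/2 is outside ✗ ⇒ coefficient is 0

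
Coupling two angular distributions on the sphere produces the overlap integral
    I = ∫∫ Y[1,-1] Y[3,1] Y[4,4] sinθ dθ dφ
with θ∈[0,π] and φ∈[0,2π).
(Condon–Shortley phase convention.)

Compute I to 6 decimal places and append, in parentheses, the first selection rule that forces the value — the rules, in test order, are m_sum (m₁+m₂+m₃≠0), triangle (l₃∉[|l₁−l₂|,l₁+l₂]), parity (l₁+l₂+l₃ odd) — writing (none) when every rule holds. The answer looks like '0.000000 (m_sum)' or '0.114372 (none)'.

m-sum = -1 + 1 + 4 = 4 ≠ 0 ⇒ I = 0

0.000000 (m_sum)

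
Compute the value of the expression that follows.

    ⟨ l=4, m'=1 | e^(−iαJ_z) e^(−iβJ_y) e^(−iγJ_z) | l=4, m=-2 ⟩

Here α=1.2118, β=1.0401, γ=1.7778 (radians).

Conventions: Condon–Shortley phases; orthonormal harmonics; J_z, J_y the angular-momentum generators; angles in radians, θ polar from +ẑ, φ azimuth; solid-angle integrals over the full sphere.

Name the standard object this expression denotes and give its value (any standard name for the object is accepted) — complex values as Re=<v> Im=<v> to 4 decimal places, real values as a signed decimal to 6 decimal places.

This is a Wigner D-matrix element — the rotation-matrix element ⟨l m'| R(α,β,γ) |l m⟩ in the angular-momentum basis.
Split into d^4_{1,-2}(β=1.0401) × two z-phases.
With c≡cos(β/2)=0.867794 and s≡sin(β/2)=0.496924, N=[120·6·2·720]^{1/2}=1018.233765
k: max(0,(-2)−(1))=0 … min(4+(-2),4−(1))=2
  k=0: (−1)^3·1018.2338/(72)·0.8678^5·0.4969^3 = -0.854019
  k=1: (−1)^4·1018.2338/(48)·0.8678^3·0.4969^5 = +0.420053
  k=2: (−1)^5·1018.2338/(240)·0.8678^1·0.4969^7 = -0.027547
d^4_{1,-2}(1.0401) = -0.854019 +0.420053 -0.027547 = -0.461513
Phases: e^{-i·(1)·1.2118}=+0.351335-0.936250i, e^{-i·(-2)·1.7778}=-0.915516-0.402281i ⇒ D=+0.322269-0.330359i

Wigner D-matrix element, Re=0.3223 Im=-0.3304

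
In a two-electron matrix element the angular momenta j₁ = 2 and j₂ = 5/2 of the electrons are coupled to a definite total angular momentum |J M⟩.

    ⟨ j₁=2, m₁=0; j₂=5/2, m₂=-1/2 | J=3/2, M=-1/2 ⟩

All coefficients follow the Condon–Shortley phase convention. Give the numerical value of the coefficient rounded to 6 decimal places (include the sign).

j₁+j₂−J=3  J+j₁−j₂=1  J−j₁+j₂=2  j₁+j₂+J+1=7
(j₁±m₁, j₂±m₂, J±M) = (2,2,2,3,1,2)
P² = 32/35
sum k=1..2:
  [1] −1/2 = -1/2
  [2] +1/4 = 1/4
S = -1/4
C² = P²·S² = 2/35 ; C = -0.239046

-0.239046  (= −√(2/35))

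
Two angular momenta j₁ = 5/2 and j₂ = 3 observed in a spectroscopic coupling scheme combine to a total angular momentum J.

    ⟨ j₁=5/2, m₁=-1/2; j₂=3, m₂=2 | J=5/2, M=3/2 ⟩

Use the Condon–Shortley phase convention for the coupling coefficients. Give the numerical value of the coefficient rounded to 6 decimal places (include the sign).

triangle: 3!·2!·3!/9! = 72/362880
(j±m)!: 2!·3!·5!·1!·4!·1! = 34560
prefactor² = (2J+1)·Δ·N² = 288/7
  k=2: +1/(2!·1!·1!·3!·1!·0!) = 1/12
  k=3: −1/(3!·0!·0!·2!·2!·1!) = -1/24
Σ = 1/24  ⇒  CG² = 288/7·(1/24)² = 1/14
CG = +√(1/14) = +0.267261

+√(1/14) ≈ +0.267261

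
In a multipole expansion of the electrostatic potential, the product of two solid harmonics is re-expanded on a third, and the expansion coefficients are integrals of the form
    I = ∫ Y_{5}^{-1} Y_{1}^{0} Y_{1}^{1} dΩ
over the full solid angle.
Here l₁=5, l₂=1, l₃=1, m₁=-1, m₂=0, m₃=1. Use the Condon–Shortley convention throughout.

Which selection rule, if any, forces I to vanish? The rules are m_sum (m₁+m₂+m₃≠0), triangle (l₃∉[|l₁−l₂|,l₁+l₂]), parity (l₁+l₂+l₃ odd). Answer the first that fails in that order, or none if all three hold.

triangle

azimuthal sum: -1 + 0 + 1 = 0  ✓
l₃ must lie in [4,6]; have l₃=1  ✗
L = 5 + 1 + 1 = 7 (odd)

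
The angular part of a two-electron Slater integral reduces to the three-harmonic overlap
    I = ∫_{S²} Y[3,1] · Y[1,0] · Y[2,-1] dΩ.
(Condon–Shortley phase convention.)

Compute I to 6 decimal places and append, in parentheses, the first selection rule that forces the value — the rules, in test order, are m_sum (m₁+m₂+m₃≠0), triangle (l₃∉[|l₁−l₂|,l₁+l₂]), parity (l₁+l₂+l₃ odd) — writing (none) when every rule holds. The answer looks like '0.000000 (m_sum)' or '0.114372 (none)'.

Rules hold: Σm=0, L=6 even, 2≤2≤4.
N = 7·3·5 = 105
Δ = 2!·4!·0!/7! = 1/105
Racah Σ t=1..1: t=1:−1/4 = -1/4
⇒ 3j(3 1 2; 0 0 0)² = 3/35, sgn -1
Racah Σ t=1..1: t=1:−1/6 = -1/6
⇒ 3j(3 1 2; 1 0 -1)² = 8/105, sgn +1
4πI² = N·(3j₀)²·(3jₘ)² = 24/35
I = -1·√(0.685714/4π) = -0.23359668
No selection rule forces the value: the integral is nonzero (none).

-0.233597 (none)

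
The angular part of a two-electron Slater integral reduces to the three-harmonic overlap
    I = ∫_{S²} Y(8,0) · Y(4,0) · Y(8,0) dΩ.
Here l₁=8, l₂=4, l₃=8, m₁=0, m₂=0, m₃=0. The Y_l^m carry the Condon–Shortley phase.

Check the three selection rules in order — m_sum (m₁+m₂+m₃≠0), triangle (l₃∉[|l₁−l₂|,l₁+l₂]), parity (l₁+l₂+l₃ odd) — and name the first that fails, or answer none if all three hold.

none

Σmᵢ = 0  ✓
l₃∈[|l₁−l₂|,l₁+l₂]=[4,12], have l₃=8  ✓
Σlᵢ = 20 ⇒ even  ✓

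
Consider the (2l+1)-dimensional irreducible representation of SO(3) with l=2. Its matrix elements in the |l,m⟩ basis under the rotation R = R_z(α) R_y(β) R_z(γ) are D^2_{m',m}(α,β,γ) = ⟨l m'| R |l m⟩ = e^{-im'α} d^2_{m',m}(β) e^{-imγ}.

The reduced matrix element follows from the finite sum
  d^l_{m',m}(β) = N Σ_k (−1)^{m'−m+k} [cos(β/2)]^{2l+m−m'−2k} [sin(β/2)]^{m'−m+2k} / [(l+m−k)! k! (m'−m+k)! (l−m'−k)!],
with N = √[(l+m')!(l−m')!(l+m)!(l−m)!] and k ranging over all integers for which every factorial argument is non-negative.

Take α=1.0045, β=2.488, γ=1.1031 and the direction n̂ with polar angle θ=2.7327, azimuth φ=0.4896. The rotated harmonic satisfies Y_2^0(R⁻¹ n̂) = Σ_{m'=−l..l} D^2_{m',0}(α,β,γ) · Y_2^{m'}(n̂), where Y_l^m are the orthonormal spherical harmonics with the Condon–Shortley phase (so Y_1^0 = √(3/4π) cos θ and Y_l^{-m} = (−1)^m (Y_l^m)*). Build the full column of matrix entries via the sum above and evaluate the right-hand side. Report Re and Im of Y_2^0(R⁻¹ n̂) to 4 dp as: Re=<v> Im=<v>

Re=0.5186 Im=0.0000

Need the full column D^2_{m',0} for m'=−2..2 at α=1.0045, β=2.4880, γ=1.1031.
cos(β/2)=0.321011, sin(β/2)=0.947076
d^2_{-2,0}: single k=2 term ⇒ +0.226404;  D = -0.096066+0.205012i
d^2_{-1,0}: k∈[1..2] ⇒ +0.076739 -0.667958 = -0.591218;  D = -0.317195-0.498925i
d^2_{0,0}: k∈[0..2] ⇒ +0.010619 -0.369716 +0.804523 = +0.445426;  D = +0.445426+0.000000i
d^2_{1,0}: k∈[0..1] ⇒ -0.076739 +0.667958 = +0.591218;  D = +0.317195-0.498925i
d^2_{2,0}: single k=0 term ⇒ +0.226404;  D = -0.096066-0.205012i
Y_2^{m'}(θ=2.7327,φ=0.4896) and Σ D·Y over m':
  (-0.0961+0.2050i)·(+0.0341-0.0507i)  (-0.3172-0.4989i)·(-0.2487+0.1325i)  (+0.4454+0.0000i)·(+0.4812+0.0000i)  (+0.3172-0.4989i)·(+0.2487+0.1325i)  (-0.0961-0.2050i)·(+0.0341+0.0507i)
Y_2^0(R⁻¹ n̂) = +0.518630+0.000000i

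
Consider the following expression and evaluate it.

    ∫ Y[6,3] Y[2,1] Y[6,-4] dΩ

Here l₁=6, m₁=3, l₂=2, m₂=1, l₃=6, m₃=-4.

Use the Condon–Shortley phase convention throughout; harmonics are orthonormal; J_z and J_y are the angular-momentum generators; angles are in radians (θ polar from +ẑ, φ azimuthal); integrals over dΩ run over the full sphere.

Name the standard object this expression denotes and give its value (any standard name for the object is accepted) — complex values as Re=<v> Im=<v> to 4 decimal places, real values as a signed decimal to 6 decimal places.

This is a Gaunt coefficient — the integral of a triple product of spherical harmonics over the sphere.
Rules hold: Σm=0, L=14 even, 4≤6≤8.
N = 13·5·13 = 845
Δ = 2!·10!·2!/15! = 1/90090
Racah Σ t=0..2: t=0:+1/69120 t=1:−1/14400 t=2:+1/69120 = -7/172800
⇒ 3j(6 2 6; 0 0 0)² = 14/715, sgn -1
Racah Σ t=1..2: t=1:−1/161280 t=2:+1/725760 = -1/207360
⇒ 3j(6 2 6; 3 1 -4)² = 7/286, sgn -1
4πI² = N·(3j₀)²·(3jₘ)² = 49/121
I = +1·√(0.404959/4π) = 0.17951487

Gaunt coefficient, +0.179515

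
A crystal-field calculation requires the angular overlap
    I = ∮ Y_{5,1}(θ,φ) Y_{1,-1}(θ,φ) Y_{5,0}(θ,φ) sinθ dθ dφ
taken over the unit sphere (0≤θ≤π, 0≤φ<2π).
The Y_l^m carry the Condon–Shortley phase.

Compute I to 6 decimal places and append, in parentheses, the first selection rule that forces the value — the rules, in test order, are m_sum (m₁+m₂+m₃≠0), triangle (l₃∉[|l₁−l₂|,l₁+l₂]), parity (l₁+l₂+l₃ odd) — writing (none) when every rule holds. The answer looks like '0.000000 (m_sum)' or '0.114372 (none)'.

0.000000 (parity)

Σlᵢ=11 odd — θ-integrand is odd under cosθ→−cosθ; I=0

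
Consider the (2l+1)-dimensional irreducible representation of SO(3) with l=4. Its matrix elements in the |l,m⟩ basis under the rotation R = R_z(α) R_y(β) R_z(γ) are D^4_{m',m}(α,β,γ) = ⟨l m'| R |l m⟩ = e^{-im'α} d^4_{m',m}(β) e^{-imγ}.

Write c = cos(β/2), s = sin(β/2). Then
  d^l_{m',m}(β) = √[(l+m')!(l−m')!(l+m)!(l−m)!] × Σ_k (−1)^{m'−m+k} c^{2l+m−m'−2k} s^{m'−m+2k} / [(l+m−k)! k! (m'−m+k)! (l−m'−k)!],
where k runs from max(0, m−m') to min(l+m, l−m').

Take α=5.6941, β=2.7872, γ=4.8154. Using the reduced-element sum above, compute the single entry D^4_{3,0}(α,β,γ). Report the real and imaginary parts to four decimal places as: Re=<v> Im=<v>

D^4_{3,0}(5.6941,2.7872,4.8154) = e^{-i·3·5.6941}·d^4_{3,0}(2.7872)·e^{-i·0·4.8154}. Compute d first:
Half-angle: c=0.176270, s=0.984342. N=√(5040·1·24·24)=1703.830978
k∈{0,1} keeps every argument non-negative
  k=0: (−1)^3·1703.8310/(144)·0.1763^5·0.9843^3 = -0.001920
  k=1: (−1)^4·1703.8310/(144)·0.1763^3·0.9843^5 = +0.059887
d^4_{3,0}(2.7872) = -0.001920 +0.059887 = +0.057967
Attach z-rotation phases: D = e^{-i(3)(5.6941)}·(+0.057967)·e^{-i(0)(4.8154)} = -0.011315+0.056851i

Re=-0.0113 Im=0.0569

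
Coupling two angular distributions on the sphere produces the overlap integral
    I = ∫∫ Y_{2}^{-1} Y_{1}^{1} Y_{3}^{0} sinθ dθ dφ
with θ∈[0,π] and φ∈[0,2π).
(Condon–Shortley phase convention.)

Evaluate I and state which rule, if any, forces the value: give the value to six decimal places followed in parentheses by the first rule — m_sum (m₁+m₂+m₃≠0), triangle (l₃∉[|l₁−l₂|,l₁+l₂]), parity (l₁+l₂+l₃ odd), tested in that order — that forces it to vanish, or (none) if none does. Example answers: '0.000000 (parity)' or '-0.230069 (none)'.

0.143048 (none)

m-sum 0 ✓  L=6 even ✓  1≤3≤3 ✓
Π(2lᵢ+1) = 5×3×7 = 105
triangle coeff Δ(2,1,3) = 1/105
Σ_t [0,0]: t=0:+1/4 = 1/4
(3j)²=3/35 [(2 1 3; 0 0 0)], sign=-1
Σ_t [0,0]: t=0:+1/12 = 1/12
(3j)²=1/35 [(2 1 3; -1 1 0)], sign=-1
⇒ 4πI² = 9/35
I = (+1)√(9/35/(4π)) = 0.14304817
No selection rule forces the value: the integral is nonzero (none).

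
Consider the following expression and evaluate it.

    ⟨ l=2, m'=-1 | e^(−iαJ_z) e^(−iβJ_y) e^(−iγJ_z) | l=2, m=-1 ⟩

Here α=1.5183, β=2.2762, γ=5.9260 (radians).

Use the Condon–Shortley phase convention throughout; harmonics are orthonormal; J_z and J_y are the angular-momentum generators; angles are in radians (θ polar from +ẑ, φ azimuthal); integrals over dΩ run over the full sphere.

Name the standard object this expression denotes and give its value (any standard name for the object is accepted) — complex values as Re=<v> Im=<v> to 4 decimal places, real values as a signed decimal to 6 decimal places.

Wigner D-matrix element, Re=-0.1609 Im=-0.3704

This is a Wigner D-matrix element — the rotation-matrix element ⟨l m'| R(α,β,γ) |l m⟩ in the angular-momentum basis.
Split into d^2_{-1,-1}(β=2.2762) × two z-phases.
With c≡cos(β/2)=0.419320 and s≡sin(β/2)=0.907838, N=[1·6·1·6]^{1/2}=6.000000
Admissible k: 0..1 (factorial args all ≥0)
  k=0: (−1)^0·6.0000/(6)·0.4193^4·0.9078^0 = +0.030916
  k=1: (−1)^1·6.0000/(2)·0.4193^2·0.9078^2 = -0.434740
d^2_{-1,-1}(2.2762) = +0.030916 -0.434740 = -0.403824
Attach z-rotation phases: D = e^{-i(-1)(1.5183)}·(-0.403824)·e^{-i(-1)(5.9260)} = -0.160850-0.370407i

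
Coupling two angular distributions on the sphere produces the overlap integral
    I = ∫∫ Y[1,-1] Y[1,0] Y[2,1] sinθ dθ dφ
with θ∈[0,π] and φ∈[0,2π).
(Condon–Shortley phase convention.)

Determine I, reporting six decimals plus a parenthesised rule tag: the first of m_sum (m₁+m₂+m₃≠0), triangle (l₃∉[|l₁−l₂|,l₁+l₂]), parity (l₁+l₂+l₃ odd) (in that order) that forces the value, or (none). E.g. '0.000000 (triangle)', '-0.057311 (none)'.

-0.218510 (none)

Rules hold: Σm=0, L=4 even, 0≤2≤2.
N = 3·3·5 = 45
Δ = 0!·2!·2!/5! = 1/30
Racah Σ t=0..0: t=0:+1/1 = 1/1
⇒ 3j(1 1 2; 0 0 0)² = 2/15, sgn +1
Racah Σ t=0..0: t=0:+1/2 = 1/2
⇒ 3j(1 1 2; -1 0 1)² = 1/10, sgn -1
4πI² = N·(3j₀)²·(3jₘ)² = 3/5
I = -1·√(0.6/4π) = -0.21850969
No selection rule forces the value: the integral is nonzero (none).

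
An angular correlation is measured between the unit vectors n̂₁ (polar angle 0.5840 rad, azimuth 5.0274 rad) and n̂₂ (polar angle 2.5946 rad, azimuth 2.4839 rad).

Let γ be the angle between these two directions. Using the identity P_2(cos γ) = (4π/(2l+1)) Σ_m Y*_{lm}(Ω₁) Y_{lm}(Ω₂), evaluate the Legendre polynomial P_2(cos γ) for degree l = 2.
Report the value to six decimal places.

0.852422

Expand P_2 via completeness: Σ_{m} conj(Y_{2,m}) at Ω₁ times Y_{2,m} at Ω₂ —
  m=-2: (-0.094884, -0.069185) × (0.026400, 0.101107) = (0.004490, -0.011420)  (running Σ = (0.004490, -0.011420))
  m=-1: (0.110100, -0.337874) × (0.271602, 0.209790) = (0.100786, -0.068670)  (running Σ = (0.105276, -0.080090))
  m=0: (0.343142, -0.000000) × (0.374818, 0.000000) = (0.128616, 0.000000)  (running Σ = (0.233892, -0.080090))
  m=1: (-0.110100, -0.337874) × (-0.271602, 0.209790) = (0.100786, 0.068670)  (running Σ = (0.334678, -0.011420))
  m=2: (-0.094884, 0.069185) × (0.026400, -0.101107) = (0.004490, 0.011420)  (running Σ = (0.339168, -0.000000))
Accumulated sum (0.339168, -0.000000); after 4π/(2l+1) scaling, (0.852422, -0.000000) ⇒ P_2 = 0.852422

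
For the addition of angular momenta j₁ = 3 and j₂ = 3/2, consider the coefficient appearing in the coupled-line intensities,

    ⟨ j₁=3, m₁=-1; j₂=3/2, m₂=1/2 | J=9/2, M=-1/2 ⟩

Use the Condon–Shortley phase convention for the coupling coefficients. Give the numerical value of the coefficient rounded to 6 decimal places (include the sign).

+0.597614

√[10·0!6!3!/10! · 2!4!2!1!4!5!] = √(23040/7)
  +(−1)^0/∏(0,0,4,2,2,1)! = 1/96  (running 1/96)
⟨..|..⟩ = √(23040/7)·(1/96) = +0.597614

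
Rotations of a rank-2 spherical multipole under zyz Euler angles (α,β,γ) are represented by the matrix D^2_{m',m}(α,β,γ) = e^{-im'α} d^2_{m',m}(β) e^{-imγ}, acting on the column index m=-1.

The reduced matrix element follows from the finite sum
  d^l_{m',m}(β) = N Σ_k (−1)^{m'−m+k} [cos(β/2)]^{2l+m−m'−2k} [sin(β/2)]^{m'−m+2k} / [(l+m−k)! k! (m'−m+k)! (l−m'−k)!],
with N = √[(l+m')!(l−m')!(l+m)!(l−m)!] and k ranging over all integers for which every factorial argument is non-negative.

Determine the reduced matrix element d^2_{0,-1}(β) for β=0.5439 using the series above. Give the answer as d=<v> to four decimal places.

d=-0.5423

d^2_{0,-1}(β=0.5439) via the finite sum:
c=cos(0.543900/2)=0.963249, s=sin(0.543900/2)=0.268610; N=√[2·2·1·6]=4.898979
The bounds max(0,m−m')=0 and min(l+m,l−m')=1 give 2 terms
  k=0: (−1)^1·4.8990/(2)·0.9632^3·0.2686^1 = -0.588049
  k=1: (−1)^2·4.8990/(2)·0.9632^1·0.2686^3 = +0.045728
d^2_{0,-1}(0.5439) = -0.588049 +0.045728 = -0.542322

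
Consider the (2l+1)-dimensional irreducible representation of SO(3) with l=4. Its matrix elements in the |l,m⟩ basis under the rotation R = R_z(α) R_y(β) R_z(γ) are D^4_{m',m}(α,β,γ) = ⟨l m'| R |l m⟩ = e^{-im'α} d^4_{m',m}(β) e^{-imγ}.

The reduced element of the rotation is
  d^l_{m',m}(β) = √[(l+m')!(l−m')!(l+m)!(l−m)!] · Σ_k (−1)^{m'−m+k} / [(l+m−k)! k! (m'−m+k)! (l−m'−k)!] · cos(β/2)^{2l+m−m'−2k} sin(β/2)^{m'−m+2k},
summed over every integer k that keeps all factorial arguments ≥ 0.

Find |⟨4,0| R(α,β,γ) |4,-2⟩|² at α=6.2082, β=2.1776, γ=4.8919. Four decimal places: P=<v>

Split into d^4_{0,-2}(β=2.1776) × two z-phases.
Half-angle: c=0.463549, s=0.886071. N=√(24·24·2·720)=910.735966
Admissible k: 0..2 (factorial args all ≥0)
  k=0: (−1)^2·910.7360/(96)·0.4635^6·0.8861^2 = +0.073898
  k=1: (−1)^3·910.7360/(36)·0.4635^4·0.8861^4 = -0.720024
  k=2: (−1)^4·910.7360/(96)·0.4635^2·0.8861^6 = +0.986562
d^4_{0,-2}(2.1776) = +0.073898 -0.720024 +0.986562 = +0.340436
|D^4_{0,-2}|² = |d^4_{0,-2}(β)|² = (+0.340436)² = 0.115897 (the z-rotation phases have unit modulus)

P=0.1159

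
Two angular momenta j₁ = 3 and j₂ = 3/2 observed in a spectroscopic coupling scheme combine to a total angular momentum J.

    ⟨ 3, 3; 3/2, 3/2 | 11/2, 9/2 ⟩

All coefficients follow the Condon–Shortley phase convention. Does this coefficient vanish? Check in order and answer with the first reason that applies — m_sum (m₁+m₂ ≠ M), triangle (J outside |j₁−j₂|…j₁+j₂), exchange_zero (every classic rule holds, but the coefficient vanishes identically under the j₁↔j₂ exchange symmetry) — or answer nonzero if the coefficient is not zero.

triangle

m-sum: m₁+m₂ = 3+3/2 = 9/2, M = 9/2  ✓
triangle: need |j₁−j₂| ≤ J ≤ j₁+j₂, i.e. J ∈ [3/2, 9/2]; J = 11/2 is outside ✗ ⇒ coefficient is 0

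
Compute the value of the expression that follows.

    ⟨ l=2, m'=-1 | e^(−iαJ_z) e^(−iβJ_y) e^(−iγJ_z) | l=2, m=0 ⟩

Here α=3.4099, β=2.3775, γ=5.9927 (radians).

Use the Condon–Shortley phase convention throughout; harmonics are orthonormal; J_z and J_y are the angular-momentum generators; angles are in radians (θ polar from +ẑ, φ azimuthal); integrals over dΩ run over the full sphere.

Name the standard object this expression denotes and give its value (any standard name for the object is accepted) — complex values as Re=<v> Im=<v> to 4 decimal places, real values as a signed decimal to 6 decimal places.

Wigner D-matrix element, Re=0.5899 Im=0.1622

This is a Wigner D-matrix element — the rotation-matrix element ⟨l m'| R(α,β,γ) |l m⟩ in the angular-momentum basis.
First d^2_{-1,0}(β=2.3775), then the phase factors e^{-i(-1)α} and e^{-i(0)γ}:
Half-angle: c=0.372820, s=0.927904. N=√(1·6·2·2)=4.898979
The bounds max(0,m−m')=1 and min(l+m,l−m')=2 give 2 terms
  k=1: (−1)^0·4.8990/(2)·0.3728^3·0.9279^1 = +0.117781
  k=2: (−1)^1·4.8990/(2)·0.3728^1·0.9279^3 = -0.729598
d^2_{-1,0}(2.3775) = +0.117781 -0.729598 = -0.611817
Attach z-rotation phases: D = e^{-i(-1)(3.4099)}·(-0.611817)·e^{-i(0)(5.9927)} = +0.589926+0.162192i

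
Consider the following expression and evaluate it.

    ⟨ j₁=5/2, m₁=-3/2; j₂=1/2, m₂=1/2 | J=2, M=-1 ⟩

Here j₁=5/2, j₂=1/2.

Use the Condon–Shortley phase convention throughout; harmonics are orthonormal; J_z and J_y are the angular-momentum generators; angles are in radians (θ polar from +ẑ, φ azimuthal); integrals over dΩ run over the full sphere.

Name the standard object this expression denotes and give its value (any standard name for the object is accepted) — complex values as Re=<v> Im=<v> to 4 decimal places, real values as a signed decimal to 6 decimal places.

Clebsch–Gordan coefficient, −√(2/3) ≈ -0.816497

This is a Clebsch–Gordan (vector-coupling) coefficient.
j₁+j₂−J=1  J+j₁−j₂=4  J−j₁+j₂=0  j₁+j₂+J+1=6
(j₁±m₁, j₂±m₂, J±M) = (1,4,1,0,1,3)
P² = 24
sum k=1..1:
  [1] −1/6 = -1/6
S = -1/6
C² = P²·S² = 2/3 ; C = -0.816497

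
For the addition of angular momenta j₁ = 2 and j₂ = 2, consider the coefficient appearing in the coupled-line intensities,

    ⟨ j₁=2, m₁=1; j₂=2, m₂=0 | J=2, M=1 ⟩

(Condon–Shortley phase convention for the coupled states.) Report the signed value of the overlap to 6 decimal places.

-0.267261

j₁+j₂−J=2  J+j₁−j₂=2  J−j₁+j₂=2  j₁+j₂+J+1=7
(j₁±m₁, j₂±m₂, J±M) = (3,1,2,2,3,1)
P² = 8/7
sum k=0..1:
  [0] +1/4 = 1/4
  [1] −1/2 = -1/2
S = -1/4
C² = P²·S² = 1/14 ; C = -0.267261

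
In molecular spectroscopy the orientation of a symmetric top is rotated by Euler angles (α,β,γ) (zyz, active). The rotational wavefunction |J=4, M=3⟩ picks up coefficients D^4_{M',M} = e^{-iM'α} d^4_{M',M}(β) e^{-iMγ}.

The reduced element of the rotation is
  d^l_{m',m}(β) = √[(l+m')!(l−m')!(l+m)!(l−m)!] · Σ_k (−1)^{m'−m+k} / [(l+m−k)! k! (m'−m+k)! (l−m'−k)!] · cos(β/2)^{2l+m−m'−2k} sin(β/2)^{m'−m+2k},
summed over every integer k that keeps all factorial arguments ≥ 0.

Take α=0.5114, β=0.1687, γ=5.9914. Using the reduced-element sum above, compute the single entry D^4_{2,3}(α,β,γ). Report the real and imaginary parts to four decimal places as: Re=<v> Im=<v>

Re=0.2976 Im=-0.0442

D^4_{2,3}(0.5114,0.1687,5.9914) = e^{-i·2·0.5114}·d^4_{2,3}(0.1687)·e^{-i·3·5.9914}. Compute d first:
c=cos(0.168700/2)=0.996445, s=sin(0.168700/2)=0.084250; N=√[720·2·5040·1]=2693.993318
k: max(0,(3)−(2))=1 … min(4+(3),4−(2))=2
  k=1: (−1)^0·2693.9933/(720)·0.9964^7·0.0843^1 = +0.307472
  k=2: (−1)^1·2693.9933/(240)·0.9964^5·0.0843^3 = -0.006594
d^4_{2,3}(0.1687) = +0.307472 -0.006594 = +0.300878
D = (+0.520978-0.853570i)·(+0.300878)·(+0.640724+0.767772i) = +0.297614-0.044202i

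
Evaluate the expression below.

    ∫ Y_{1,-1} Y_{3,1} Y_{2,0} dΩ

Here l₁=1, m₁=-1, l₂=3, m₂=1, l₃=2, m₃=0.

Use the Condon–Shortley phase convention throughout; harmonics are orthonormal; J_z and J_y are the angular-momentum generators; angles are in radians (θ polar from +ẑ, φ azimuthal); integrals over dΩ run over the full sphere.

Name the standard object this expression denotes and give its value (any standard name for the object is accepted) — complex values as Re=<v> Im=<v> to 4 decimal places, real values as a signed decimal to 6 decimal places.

This is a Gaunt coefficient — the integral of a triple product of spherical harmonics over the sphere.
Checks pass: Σm=0; 6 even; l₃=2∈[2,4].
(2·1+1)(2·3+1)(2·2+1) = 105
Δ: 2! 0! 4! / 7! → 1/105
sum: t=1:−1/4 = -1/4
3j²(1 3 2; 0 0 0) = Δ·Π!·Σ² = 3/35  (sign -1)
sum: t=2:+1/8 = 1/8
3j²(1 3 2; -1 1 0) = Δ·Π!·Σ² = 2/35  (sign +1)
combine: 4πI² = 105·3/35·2/35 = 18/35
take √, sign -1: I = -0.20230066

Gaunt coefficient, -0.202301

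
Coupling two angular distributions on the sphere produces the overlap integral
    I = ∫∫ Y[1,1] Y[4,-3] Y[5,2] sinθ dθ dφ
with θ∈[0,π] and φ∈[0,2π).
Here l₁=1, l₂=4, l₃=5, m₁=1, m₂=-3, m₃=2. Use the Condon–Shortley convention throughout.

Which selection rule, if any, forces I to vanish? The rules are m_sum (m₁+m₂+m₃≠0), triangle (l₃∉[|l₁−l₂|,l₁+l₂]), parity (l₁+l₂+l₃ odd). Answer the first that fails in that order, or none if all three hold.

none

m₁+m₂+m₃ = 1 − 3 + 2 = 0  ✓
triangle: |1−4|=3 ≤ l₃=5 ≤ 1+4=5  ✓
parity: l₁+l₂+l₃ = 10 is even  ✓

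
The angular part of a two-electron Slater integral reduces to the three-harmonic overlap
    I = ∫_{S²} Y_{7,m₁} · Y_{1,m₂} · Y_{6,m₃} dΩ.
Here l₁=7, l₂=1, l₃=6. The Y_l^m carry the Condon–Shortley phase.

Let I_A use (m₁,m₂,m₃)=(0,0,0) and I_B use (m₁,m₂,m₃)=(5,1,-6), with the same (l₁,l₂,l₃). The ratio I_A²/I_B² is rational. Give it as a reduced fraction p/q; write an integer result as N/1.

l's match ⇒ only the (l;m) 3-j factors differ between A and B.
A: triangle coeff Δ(7,1,6) = 1/1365; Σ_t [1,1]: t=1:−1/518400 = -1/518400; (3j)²=7/195 [(7 1 6; 0 0 0)], sign=-1
B: triangle coeff Δ(7,1,6) = 1/1365; Σ_t [2,2]: t=2:+1/958003200 = 1/958003200; (3j)²=1/1365 [(7 1 6; 5 1 -6)], sign=+1
I_A²/I_B² = (7/195)/(1/1365) = 49/1

49/1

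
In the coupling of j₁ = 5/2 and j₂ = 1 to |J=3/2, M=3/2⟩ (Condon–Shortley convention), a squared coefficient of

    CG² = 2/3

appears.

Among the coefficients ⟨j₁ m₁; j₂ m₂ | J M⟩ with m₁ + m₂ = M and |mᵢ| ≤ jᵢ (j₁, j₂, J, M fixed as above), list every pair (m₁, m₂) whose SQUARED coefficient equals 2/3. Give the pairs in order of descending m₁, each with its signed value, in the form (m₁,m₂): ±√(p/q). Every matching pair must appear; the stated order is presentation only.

(5/2,-1): +√(2/3)

Admissible pairs with m₁+m₂ = M = 3/2: (1/2,1), (3/2,0), (5/2,-1)
  (m₁,m₂)=(5/2,-1): CG² = 2/3, CG = +√(2/3)   ← matches the target
  (m₁,m₂)=(3/2,0): CG² = 4/15, CG = −√(4/15)
  (m₁,m₂)=(1/2,1): CG² = 1/15, CG = +√(1/15)
Pairs with CG² = 2/3: (5/2,-1): +√(2/3)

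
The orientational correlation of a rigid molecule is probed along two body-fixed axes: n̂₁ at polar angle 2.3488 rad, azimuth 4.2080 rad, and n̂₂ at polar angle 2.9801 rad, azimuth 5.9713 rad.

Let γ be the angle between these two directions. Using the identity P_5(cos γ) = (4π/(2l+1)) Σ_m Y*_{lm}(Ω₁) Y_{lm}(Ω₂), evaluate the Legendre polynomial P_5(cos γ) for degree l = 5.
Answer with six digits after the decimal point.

-0.313806

Summing Y*_{l m}(θ₁,φ₁)·Y_{l m}(θ₂,φ₂) over m ∈ [−5, 5]; prefactor 4π/(2·5+1) = 1.142397:
  m=-5: Y*=(-0.049430, 0.069291)  Y=(0.000001, 0.000050)  product (-0.000003, -0.000002)
  m=-4: Y*=(0.114581, 0.239176)  Y=(-0.000308, -0.000918)  product (0.000184, -0.000179)
  m=-3: Y*=(0.428581, 0.024726)  Y=(0.006627, 0.008992)  product (0.002618, 0.004018)
  m=-2: Y*=(0.153677, -0.244023)  Y=(-0.067482, -0.048561)  product (-0.022221, 0.009004)
  m=-1: Y*=(0.088271, 0.159907)  Y=(0.357319, 0.115202)  product (0.013119, 0.067307)
  m=+0: Y*=(0.344320, -0.000000)  Y=(-0.761170, 0.000000)  product (-0.262086, 0.000000)
  m=+1: Y*=(-0.088271, 0.159907)  Y=(-0.357319, 0.115202)  product (0.013119, -0.067307)
  m=+2: Y*=(0.153677, 0.244023)  Y=(-0.067482, 0.048561)  product (-0.022221, -0.009004)
  m=+3: Y*=(-0.428581, 0.024726)  Y=(-0.006627, 0.008992)  product (0.002618, -0.004018)
  m=+4: Y*=(0.114581, -0.239176)  Y=(-0.000308, 0.000918)  product (0.000184, 0.000179)
  m=+5: Y*=(0.049430, 0.069291)  Y=(-0.000001, 0.000050)  product (-0.000003, 0.000002)
Σ over m = (-0.274691, 0.000000); ×(4π/11) → (-0.313806, 0.000000). Real part: -0.313806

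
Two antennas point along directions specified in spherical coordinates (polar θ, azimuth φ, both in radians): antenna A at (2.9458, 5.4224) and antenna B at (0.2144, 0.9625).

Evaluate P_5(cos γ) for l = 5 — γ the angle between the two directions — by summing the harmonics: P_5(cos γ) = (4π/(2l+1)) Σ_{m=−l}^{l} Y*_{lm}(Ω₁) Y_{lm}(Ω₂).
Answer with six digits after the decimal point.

-0.580726

Term-by-term m-sum for l=5 (normalisation 4π/11 = 1.142397):
  [-5]  conj(Y_{5,-5})(Ω₁) = -0.00005 + 0.00012j ; Y_{5,-5}(Ω₂) = 0.00002 + 0.00020j ; Δ = -0.00000 - 0.00000j
  [-4]  conj(Y_{5,-4})(Ω₁) = 0.00197 - 0.00061j ; Y_{5,-4}(Ω₂) = -0.00223 + 0.00191j ; Δ = -0.00000 + 0.00001j
  [-3]  conj(Y_{5,-3})(Ω₁) = -0.01654 - 0.01035j ; Y_{5,-3}(Ω₂) = -0.02448 - 0.00636j ; Δ = 0.00034 + 0.00036j
  [-2]  conj(Y_{5,-2})(Ω₁) = 0.01783 + 0.11734j ; Y_{5,-2}(Ω₂) = -0.04847 - 0.13107j ; Δ = 0.01452 - 0.00802j
  [-1]  conj(Y_{5,-1})(Ω₁) = 0.28310 - 0.32936j ; Y_{5,-1}(Ω₂) = 0.26385 - 0.37889j ; Δ = -0.05009 - 0.19417j
  [+0]  conj(Y_{5,0})(Ω₁) = -0.68494 + 0.00000j ; Y_{5,0}(Ω₂) = 0.63926 + 0.00000j ; Δ = -0.43785 + 0.00000j
  [+1]  conj(Y_{5,1})(Ω₁) = -0.28310 - 0.32936j ; Y_{5,1}(Ω₂) = -0.26385 - 0.37889j ; Δ = -0.05009 + 0.19417j
  [+2]  conj(Y_{5,2})(Ω₁) = 0.01783 - 0.11734j ; Y_{5,2}(Ω₂) = -0.04847 + 0.13107j ; Δ = 0.01452 + 0.00802j
  [+3]  conj(Y_{5,3})(Ω₁) = 0.01654 - 0.01035j ; Y_{5,3}(Ω₂) = 0.02448 - 0.00636j ; Δ = 0.00034 - 0.00036j
  [+4]  conj(Y_{5,4})(Ω₁) = 0.00197 + 0.00061j ; Y_{5,4}(Ω₂) = -0.00223 - 0.00191j ; Δ = -0.00000 - 0.00001j
  [+5]  conj(Y_{5,5})(Ω₁) = 0.00005 + 0.00012j ; Y_{5,5}(Ω₂) = -0.00002 + 0.00020j ; Δ = -0.00000 + 0.00000j
Accumulated sum -0.50834 - 0.00000j; after 4π/(2l+1) scaling, -0.58073 - 0.00000j ⇒ P_5 = -0.580726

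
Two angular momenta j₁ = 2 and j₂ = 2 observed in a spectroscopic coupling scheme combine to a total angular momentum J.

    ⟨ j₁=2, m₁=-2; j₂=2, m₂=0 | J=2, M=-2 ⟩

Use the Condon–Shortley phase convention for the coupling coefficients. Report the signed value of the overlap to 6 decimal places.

√[5·2!2!2!/7! · 0!4!2!2!0!4!] = √(128/7)
  +(−1)^2/∏(2,0,2,0,0,2)! = 1/8  (running 1/8)
⟨..|..⟩ = √(128/7)·(1/8) = +0.534522

+√(2/7) = +0.534522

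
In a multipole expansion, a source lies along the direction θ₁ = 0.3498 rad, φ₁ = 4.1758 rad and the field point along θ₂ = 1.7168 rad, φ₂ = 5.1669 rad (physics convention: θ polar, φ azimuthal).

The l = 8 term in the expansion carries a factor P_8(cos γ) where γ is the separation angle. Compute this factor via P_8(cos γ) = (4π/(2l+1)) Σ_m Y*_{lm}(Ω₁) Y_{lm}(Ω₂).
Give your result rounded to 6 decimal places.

Expand P_8 via completeness: Σ_{m} conj(Y_{8,m}) at Ω₁ times Y_{8,m} at Ω₂ —
  m=-8: (-0.000040+0.000090i) × (-0.416476+0.224554i) = -0.000003-0.000046i  (running Σ = -0.000003-0.000046i)
  m=-7: (-0.000620-0.000879i) × (-0.011125-0.278088i) = -0.000237+0.000182i  (running Σ = -0.000241+0.000136i)
  m=-6: (+0.007441-0.000581i) × (-0.220532-0.097039i) = -0.001697-0.000594i  (running Σ = -0.001938-0.000458i)
  m=-5: (-0.016370+0.033153i) × (+0.229738-0.194197i) = +0.002677+0.010796i  (running Σ = +0.000739+0.010338i)
  m=-4: (-0.072853-0.112282i) × (-0.037981-0.150472i) = -0.014128+0.015227i  (running Σ = -0.013389+0.025564i)
  m=-3: (+0.344250-0.013422i) × (+0.297118+0.062479i) = +0.103122+0.017520i  (running Σ = +0.089733+0.043085i)
  m=-2: (-0.272011+0.500743i) × (+0.070666-0.090720i) = +0.026205+0.060062i  (running Σ = +0.115938+0.103147i)
  m=-1: (-0.210770-0.354353i) × (+0.132979+0.272147i) = +0.068408-0.104482i  (running Σ = +0.184346-0.001335i)
  m=0: (-0.295493-0.000000i) × (+0.102888+0.000000i) = -0.030403-0.000000i  (running Σ = +0.153943-0.001335i)
  m=1: (+0.210770-0.354353i) × (-0.132979+0.272147i) = +0.068408+0.104482i  (running Σ = +0.222351+0.103147i)
  m=2: (-0.272011-0.500743i) × (+0.070666+0.090720i) = +0.026205-0.060062i  (running Σ = +0.248557+0.043085i)
  m=3: (-0.344250-0.013422i) × (-0.297118+0.062479i) = +0.103122-0.017520i  (running Σ = +0.351678+0.025564i)
  m=4: (-0.072853+0.112282i) × (-0.037981+0.150472i) = -0.014128-0.015227i  (running Σ = +0.337550+0.010338i)
  m=5: (+0.016370+0.033153i) × (-0.229738-0.194197i) = +0.002677-0.010796i  (running Σ = +0.340228-0.000458i)
  m=6: (+0.007441+0.000581i) × (-0.220532+0.097039i) = -0.001697+0.000594i  (running Σ = +0.338530+0.000136i)
  m=7: (+0.000620-0.000879i) × (+0.011125-0.278088i) = -0.000237-0.000182i  (running Σ = +0.338293-0.000046i)
  m=8: (-0.000040-0.000090i) × (-0.416476-0.224554i) = -0.000003+0.000046i  (running Σ = +0.338289-0.000000i)
Accumulated sum +0.338289-0.000000i; after 4π/(2l+1) scaling, +0.250063-0.000000i ⇒ P_8 = 0.250063

0.250063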